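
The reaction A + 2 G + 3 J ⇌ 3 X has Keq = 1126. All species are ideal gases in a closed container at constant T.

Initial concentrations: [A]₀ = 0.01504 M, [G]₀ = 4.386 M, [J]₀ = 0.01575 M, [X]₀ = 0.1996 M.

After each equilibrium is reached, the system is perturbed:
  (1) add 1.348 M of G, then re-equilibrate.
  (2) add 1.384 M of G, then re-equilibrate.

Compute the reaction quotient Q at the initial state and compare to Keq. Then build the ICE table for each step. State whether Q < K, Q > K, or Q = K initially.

Q₀ = 7035 vs Keq = 1126 ⇒ Q>K, reverse
Step 1:
                   A          G          J          X
  Initial    0.01504      4.386    0.01575     0.1996
  Change    0.003333   0.006667       0.01      -0.01
  Equil      0.01837      4.393    0.02575     0.1896
  solve Keq expr → x = -0.003333; check Q = 1126
Then add 1.348 M of G.
Step 2:
                   A          G          J          X
  Initial    0.01837      5.741    0.02575     0.1896
  Change   -0.001119  -0.002238  -0.003357   0.003357
  Equil      0.01725      5.738    0.02239      0.193
  solve Keq expr → x = 0.001119; check Q = 1126
Then add 1.384 M of G.
Step 3:
                   A          G          J          X
  Initial    0.01725      7.122    0.02239      0.193
  Change  -8.1259e-04  -0.001625  -0.002438   0.002438
  Equil      0.01644      7.121    0.01996     0.1954
  solve Keq expr → x = 8.1259e-04; check Q = 1126

Q₀ = 7035; Q > K (proceeds reverse)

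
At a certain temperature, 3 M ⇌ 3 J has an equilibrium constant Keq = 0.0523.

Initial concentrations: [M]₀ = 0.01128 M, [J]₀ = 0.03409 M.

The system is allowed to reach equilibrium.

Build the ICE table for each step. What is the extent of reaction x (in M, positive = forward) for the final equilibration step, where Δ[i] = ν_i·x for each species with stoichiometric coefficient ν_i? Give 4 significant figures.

x = -0.007247 M

Q₀ = 27.6 vs Keq = 0.0523 ⇒ Q>K, reverse
Step 1:
                    M           J
  I           0.01128     0.03409
  C           0.02174    -0.02174
  E           0.03302     0.01235
  solve Keq expr → x = -0.007247; check Q = 0.0523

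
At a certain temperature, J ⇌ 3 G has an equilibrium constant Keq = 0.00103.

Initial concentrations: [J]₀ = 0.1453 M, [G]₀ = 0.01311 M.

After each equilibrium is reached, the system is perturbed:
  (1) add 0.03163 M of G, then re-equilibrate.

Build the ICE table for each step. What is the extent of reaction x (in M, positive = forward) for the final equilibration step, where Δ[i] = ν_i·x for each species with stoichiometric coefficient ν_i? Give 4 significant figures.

x = -0.01012 M

Q₀ = 1.5508e-05 vs Keq = 0.00103 ⇒ Q<K, forward
Step 1:
                   J          G
  Initial     0.1453    0.01311
  Change    -0.01279    0.03838
  Equil       0.1325    0.05149
  solve Keq expr → x = 0.01279; check Q = 0.00103
Then add 0.03163 M of G.
Step 2:
                   J          G
  Initial     0.1325    0.08312
  Change     0.01012   -0.03035
  Equil       0.1426    0.05276
  solve Keq expr → x = -0.01012; check Q = 0.00103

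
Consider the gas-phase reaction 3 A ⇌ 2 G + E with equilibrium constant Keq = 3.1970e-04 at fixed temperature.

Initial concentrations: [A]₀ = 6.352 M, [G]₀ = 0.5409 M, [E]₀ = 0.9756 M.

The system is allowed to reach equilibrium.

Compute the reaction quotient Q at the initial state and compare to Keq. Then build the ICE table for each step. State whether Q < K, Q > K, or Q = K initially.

Q₀ = 0.001114 vs Keq = 3.1970e-04 ⇒ Q>K, reverse
Step 1:
                    A           G           E
  I             6.352      0.5409      0.9756
  C            0.3163     -0.2108     -0.1054
  E             6.668      0.3301      0.8702
  solve Keq expr → x = -0.1054; check Q = 3.1970e-04

Q₀ = 0.001114; Q > K (proceeds reverse)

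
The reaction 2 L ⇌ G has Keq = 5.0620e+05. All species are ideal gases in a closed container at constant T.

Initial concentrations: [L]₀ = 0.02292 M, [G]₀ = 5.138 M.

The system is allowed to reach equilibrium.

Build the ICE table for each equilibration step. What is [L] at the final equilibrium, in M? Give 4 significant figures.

[L]_eq = 0.003189 M

Q₀ = 9781 vs Keq = 5.0620e+05 ⇒ Q<K, forward
Step 1:
                   L          G
  I          0.02292      5.138
  C         -0.01973   0.009866
  E         0.003189      5.148
  solve Keq expr → x = 0.009866; check Q = 5.0620e+05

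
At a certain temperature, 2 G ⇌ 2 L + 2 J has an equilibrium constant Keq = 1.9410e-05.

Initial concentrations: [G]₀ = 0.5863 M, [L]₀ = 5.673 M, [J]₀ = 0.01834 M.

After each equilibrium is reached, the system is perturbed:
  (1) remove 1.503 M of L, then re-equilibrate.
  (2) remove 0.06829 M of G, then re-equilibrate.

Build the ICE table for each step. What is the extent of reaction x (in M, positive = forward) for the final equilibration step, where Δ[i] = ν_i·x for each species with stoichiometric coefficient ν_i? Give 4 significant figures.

x = -3.6185e-05 M

Q₀ = 0.03149 vs Keq = 1.9410e-05 ⇒ Q>K, reverse
Step 1:
                  G         L         J
  Initial    0.5863     5.673   0.01834
  Change    0.01787  -0.01787  -0.01787
  Equil      0.6042     5.655 4.7068e-04
  solve Keq expr → x = -0.008935; check Q = 1.9410e-05
Then remove 1.503 M of L.
Step 2:
                  G         L         J
  Initial    0.6042     4.152 4.7068e-04
  Change  -1.7017e-04 1.7017e-04 1.7017e-04
  Equil       0.604     4.152 6.4086e-04
  solve Keq expr → x = 8.5086e-05; check Q = 1.9410e-05
Then remove 0.06829 M of G.
Step 3:
                  G         L         J
  Initial    0.5357     4.152 6.4086e-04
  Change  7.2370e-05 -7.2370e-05 -7.2370e-05
  Equil      0.5358     4.152 5.6849e-04
  solve Keq expr → x = -3.6185e-05; check Q = 1.9410e-05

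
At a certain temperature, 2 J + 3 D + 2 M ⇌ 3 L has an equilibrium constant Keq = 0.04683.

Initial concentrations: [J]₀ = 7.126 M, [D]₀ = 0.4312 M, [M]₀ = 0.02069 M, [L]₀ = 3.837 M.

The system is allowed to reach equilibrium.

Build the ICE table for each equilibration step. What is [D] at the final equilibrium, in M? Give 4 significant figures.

Q₀ = 3.2414e+04 vs Keq = 0.04683 ⇒ Q>K, reverse
Step 1:
                    J           D           M           L
  I             7.126      0.4312     0.02069       3.837
  C            0.9093       1.364      0.9093      -1.364
  E             8.035       1.795        0.93       2.473
  solve Keq expr → x = -0.4546; check Q = 0.04683

[D]_eq = 1.795 M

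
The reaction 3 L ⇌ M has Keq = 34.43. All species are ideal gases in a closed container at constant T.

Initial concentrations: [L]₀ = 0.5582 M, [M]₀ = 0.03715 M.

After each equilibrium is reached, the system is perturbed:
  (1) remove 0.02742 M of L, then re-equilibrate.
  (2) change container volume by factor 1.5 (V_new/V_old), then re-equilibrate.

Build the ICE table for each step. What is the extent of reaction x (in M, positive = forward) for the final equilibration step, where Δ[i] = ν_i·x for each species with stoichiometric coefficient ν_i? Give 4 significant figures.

Q₀ = 0.2136 vs Keq = 34.43 ⇒ Q<K, forward
Step 1:
                   L          M
  I           0.5582    0.03715
  C           -0.389     0.1297
  E           0.1692     0.1668
  solve Keq expr → x = 0.1297; check Q = 34.43
Then remove 0.02742 M of L.
Step 2:
                   L          M
  I           0.1418     0.1668
  C           0.0246    -0.0082
  E           0.1664     0.1586
  solve Keq expr → x = -0.0082; check Q = 34.43
Then change container volume by factor 1.5 (V_new/V_old).
Step 3:
                   L          M
  I           0.1109     0.1057
  C          0.02974  -0.009912
  E           0.1407    0.09583
  solve Keq expr → x = -0.009912; check Q = 34.43

x = -0.009912 M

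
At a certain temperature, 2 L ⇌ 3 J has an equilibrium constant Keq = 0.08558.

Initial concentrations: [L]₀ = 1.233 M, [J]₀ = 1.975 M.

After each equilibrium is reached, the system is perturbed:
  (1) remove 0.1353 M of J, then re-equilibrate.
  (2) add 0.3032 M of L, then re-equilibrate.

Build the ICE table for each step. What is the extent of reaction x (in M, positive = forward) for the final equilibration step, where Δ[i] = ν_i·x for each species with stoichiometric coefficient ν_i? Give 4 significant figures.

x = 0.02005 M

Q₀ = 5.067 vs Keq = 0.08558 ⇒ Q>K, reverse
Step 1:
                  L         J
  init        1.233     1.975
  Δ          0.8392    -1.259
  eq          2.072    0.7163
  solve Keq expr → x = -0.4196; check Q = 0.08558
Then remove 0.1353 M of J.
Step 2:
                  L         J
  init        2.072     0.581
  Δ        -0.07812    0.1172
  eq          1.994    0.6981
  solve Keq expr → x = 0.03906; check Q = 0.08558
Then add 0.3032 M of L.
Step 3:
                  L         J
  init        2.297    0.6981
  Δ        -0.04009   0.06014
  eq          2.257    0.7583
  solve Keq expr → x = 0.02005; check Q = 0.08558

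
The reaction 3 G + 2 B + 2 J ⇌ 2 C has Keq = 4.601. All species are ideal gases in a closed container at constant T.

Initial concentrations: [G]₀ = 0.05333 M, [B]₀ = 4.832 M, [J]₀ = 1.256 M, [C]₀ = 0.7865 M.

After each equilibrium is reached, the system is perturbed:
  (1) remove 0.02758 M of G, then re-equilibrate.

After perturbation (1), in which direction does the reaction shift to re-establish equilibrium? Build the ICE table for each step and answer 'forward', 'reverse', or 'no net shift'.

Q₀ = 110.7 vs Keq = 4.601 ⇒ Q>K, reverse
Step 1:
                  G         B         J         C
  I         0.05333     4.832     1.256    0.7865
  C         0.08745    0.0583    0.0583   -0.0583
  E          0.1408      4.89     1.314    0.7282
  solve Keq expr → x = -0.02915; check Q = 4.601
Then remove 0.02758 M of G.
Step 2:
                  G         B         J         C
  I          0.1132      4.89     1.314    0.7282
  C         0.02408   0.01606   0.01606  -0.01606
  E          0.1373     4.906      1.33    0.7121
  solve Keq expr → x = -0.008028; check Q = 4.601

Direction: reverse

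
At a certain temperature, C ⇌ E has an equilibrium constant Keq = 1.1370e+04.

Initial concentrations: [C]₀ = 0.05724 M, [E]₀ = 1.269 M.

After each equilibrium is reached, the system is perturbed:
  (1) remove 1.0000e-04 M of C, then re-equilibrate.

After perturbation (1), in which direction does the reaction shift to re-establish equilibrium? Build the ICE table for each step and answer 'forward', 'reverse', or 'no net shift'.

Q₀ = 22.17 vs Keq = 1.1370e+04 ⇒ Q<K, forward
Step 1:
                    C           E
  init        0.05724       1.269
  Δ          -0.05712     0.05712
  eq       1.1663e-04       1.326
  solve Keq expr → x = 0.05712; check Q = 1.1370e+04
Then remove 1.0000e-04 M of C.
Step 2:
                    C           E
  init     1.6634e-05       1.326
  Δ        9.9991e-05 -9.9991e-05
  eq       1.1662e-04       1.326
  solve Keq expr → x = -9.9991e-05; check Q = 1.1370e+04

Direction: reverse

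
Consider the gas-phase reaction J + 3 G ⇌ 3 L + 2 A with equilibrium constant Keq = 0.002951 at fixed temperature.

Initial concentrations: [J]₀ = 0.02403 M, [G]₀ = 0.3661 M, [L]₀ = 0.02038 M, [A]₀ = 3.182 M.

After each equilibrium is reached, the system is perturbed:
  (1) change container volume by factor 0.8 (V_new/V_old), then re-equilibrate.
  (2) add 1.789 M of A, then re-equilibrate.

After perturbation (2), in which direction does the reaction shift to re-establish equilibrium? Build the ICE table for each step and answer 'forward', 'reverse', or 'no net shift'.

Q₀ = 0.07269 vs Keq = 0.002951 ⇒ Q>K, reverse
Step 1:
                  J         G         L         A
  I         0.02403    0.3661   0.02038     3.182
  C        0.004238   0.01272  -0.01272 -0.008477
  E         0.02827    0.3788  0.007665     3.174
  solve Keq expr → x = -0.004238; check Q = 0.002951
Then change container volume by factor 0.8 (V_new/V_old).
Step 2:
                  J         G         L         A
  I         0.03534    0.4735  0.009581     3.967
  C       2.1849e-04 6.5548e-04 -6.5548e-04 -4.3699e-04
  E         0.03555    0.4742  0.008925     3.966
  solve Keq expr → x = -2.1849e-04; check Q = 0.002951
Then add 1.789 M of A.
Step 3:
                  J         G         L         A
  I         0.03555    0.4742  0.008925     5.755
  C       6.3057e-04  0.001892 -0.001892 -0.001261
  E         0.03618    0.4761  0.007034     5.754
  solve Keq expr → x = -6.3057e-04; check Q = 0.002951

Direction: reverse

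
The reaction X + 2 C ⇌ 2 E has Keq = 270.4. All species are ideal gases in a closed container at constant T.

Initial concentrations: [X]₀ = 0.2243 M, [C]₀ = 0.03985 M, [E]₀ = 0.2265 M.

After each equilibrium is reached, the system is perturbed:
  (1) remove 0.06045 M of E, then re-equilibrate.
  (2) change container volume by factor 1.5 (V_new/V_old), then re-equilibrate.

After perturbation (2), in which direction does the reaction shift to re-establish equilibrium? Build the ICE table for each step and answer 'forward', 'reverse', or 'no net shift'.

Direction: reverse

Q₀ = 144 vs Keq = 270.4 ⇒ Q<K, forward
Step 1:
                    X           C           E
  Initial      0.2243     0.03985      0.2265
  Change     -0.00463    -0.00926     0.00926
  Equil        0.2197     0.03059      0.2358
  solve Keq expr → x = 0.00463; check Q = 270.4
Then remove 0.06045 M of E.
Step 2:
                    X           C           E
  Initial      0.2197     0.03059      0.1753
  Change     -0.00339   -0.006779    0.006779
  Equil        0.2163     0.02381      0.1821
  solve Keq expr → x = 0.00339; check Q = 270.4
Then change container volume by factor 1.5 (V_new/V_old).
Step 3:
                    X           C           E
  Initial      0.1442     0.01587      0.1214
  Change     0.001495    0.002991   -0.002991
  Equil        0.1457     0.01886      0.1184
  solve Keq expr → x = -0.001495; check Q = 270.4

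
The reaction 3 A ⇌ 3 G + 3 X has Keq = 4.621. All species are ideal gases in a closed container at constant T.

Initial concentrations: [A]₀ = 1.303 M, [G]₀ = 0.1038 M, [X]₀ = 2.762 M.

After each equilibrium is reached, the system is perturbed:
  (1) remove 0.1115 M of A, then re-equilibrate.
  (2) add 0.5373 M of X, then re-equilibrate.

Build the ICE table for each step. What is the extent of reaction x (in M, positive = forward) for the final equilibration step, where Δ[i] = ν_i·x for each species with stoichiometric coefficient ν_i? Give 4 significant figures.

Q₀ = 0.01065 vs Keq = 4.621 ⇒ Q<K, forward
Step 1:
                   A          G          X
  I            1.303     0.1038      2.762
  C          -0.3833     0.3833     0.3833
  E           0.9197     0.4871      3.145
  solve Keq expr → x = 0.1278; check Q = 4.621
Then remove 0.1115 M of A.
Step 2:
                   A          G          X
  I           0.8082     0.4871      3.145
  C          0.03529   -0.03529   -0.03529
  E           0.8435     0.4518       3.11
  solve Keq expr → x = -0.01176; check Q = 4.621
Then add 0.5373 M of X.
Step 3:
                   A          G          X
  I           0.8435     0.4518      3.647
  C          0.04242   -0.04242   -0.04242
  E           0.8859     0.4094      3.605
  solve Keq expr → x = -0.01414; check Q = 4.621

x = -0.01414 M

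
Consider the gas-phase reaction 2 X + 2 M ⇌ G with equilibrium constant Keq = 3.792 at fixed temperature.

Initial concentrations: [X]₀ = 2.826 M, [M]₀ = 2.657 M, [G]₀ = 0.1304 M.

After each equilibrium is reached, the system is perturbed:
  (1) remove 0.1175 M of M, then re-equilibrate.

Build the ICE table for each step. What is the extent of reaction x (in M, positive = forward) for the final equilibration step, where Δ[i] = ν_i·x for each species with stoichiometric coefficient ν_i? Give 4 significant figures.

Q₀ = 0.002313 vs Keq = 3.792 ⇒ Q<K, forward
Step 1:
                   X          M          G
  I            2.826      2.657     0.1304
  C           -1.998     -1.998      0.999
  E           0.8281     0.6591      1.129
  solve Keq expr → x = 0.999; check Q = 3.792
Then remove 0.1175 M of M.
Step 2:
                   X          M          G
  I           0.8281     0.5416      1.129
  C          0.06262    0.06262   -0.03131
  E           0.8907     0.6042      1.098
  solve Keq expr → x = -0.03131; check Q = 3.792

x = -0.03131 M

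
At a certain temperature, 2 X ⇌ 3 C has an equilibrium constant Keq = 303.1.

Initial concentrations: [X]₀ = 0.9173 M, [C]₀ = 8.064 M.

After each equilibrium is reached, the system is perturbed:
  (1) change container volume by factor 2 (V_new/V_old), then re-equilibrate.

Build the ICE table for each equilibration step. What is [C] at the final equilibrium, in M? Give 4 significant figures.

[C]_eq = 4.024 M

Q₀ = 623.2 vs Keq = 303.1 ⇒ Q>K, reverse
Step 1:
                    X           C
  init         0.9173       8.064
  Δ            0.2922     -0.4384
  eq             1.21       7.626
  solve Keq expr → x = -0.1461; check Q = 303.1
Then change container volume by factor 2 (V_new/V_old).
Step 2:
                    X           C
  init         0.6048       3.813
  Δ            -0.141      0.2116
  eq           0.4637       4.024
  solve Keq expr → x = 0.07052; check Q = 303.1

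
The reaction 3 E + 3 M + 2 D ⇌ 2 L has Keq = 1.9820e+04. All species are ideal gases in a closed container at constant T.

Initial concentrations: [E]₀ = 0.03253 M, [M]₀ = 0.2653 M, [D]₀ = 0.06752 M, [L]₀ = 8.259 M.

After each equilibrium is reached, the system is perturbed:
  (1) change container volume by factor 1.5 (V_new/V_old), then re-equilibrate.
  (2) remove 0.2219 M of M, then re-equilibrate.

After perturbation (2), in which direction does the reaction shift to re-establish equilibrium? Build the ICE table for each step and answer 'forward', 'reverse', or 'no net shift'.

Direction: reverse

Q₀ = 2.3277e+10 vs Keq = 1.9820e+04 ⇒ Q>K, reverse
Step 1:
                    E           M           D           L
  init        0.03253      0.2653     0.06752       8.259
  Δ            0.4124      0.4124      0.2749     -0.2749
  eq            0.445      0.6777      0.3425       7.984
  solve Keq expr → x = -0.1375; check Q = 1.9820e+04
Then change container volume by factor 1.5 (V_new/V_old).
Step 2:
                    E           M           D           L
  init         0.2966      0.4518      0.2283       5.323
  Δ            0.1245      0.1245     0.08299    -0.08299
  eq           0.4211      0.5763      0.3113        5.24
  solve Keq expr → x = -0.04149; check Q = 1.9820e+04
Then remove 0.2219 M of M.
Step 3:
                    E           M           D           L
  init         0.4211      0.3544      0.3113        5.24
  Δ           0.07937     0.07937     0.05292    -0.05292
  eq           0.5005      0.4338      0.3642       5.187
  solve Keq expr → x = -0.02646; check Q = 1.9820e+04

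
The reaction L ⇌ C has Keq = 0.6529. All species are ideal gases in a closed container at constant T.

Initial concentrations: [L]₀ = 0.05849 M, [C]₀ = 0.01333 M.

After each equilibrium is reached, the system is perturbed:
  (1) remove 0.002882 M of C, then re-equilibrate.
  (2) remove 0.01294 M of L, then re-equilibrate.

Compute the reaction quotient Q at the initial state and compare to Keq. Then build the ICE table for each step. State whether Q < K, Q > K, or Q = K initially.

Q₀ = 0.2279 vs Keq = 0.6529 ⇒ Q<K, forward
Step 1:
                  L         C
  Initial   0.05849   0.01333
  Change   -0.01504   0.01504
  Equil     0.04345   0.02837
  solve Keq expr → x = 0.01504; check Q = 0.6529
Then remove 0.002882 M of C.
Step 2:
                  L         C
  Initial   0.04345   0.02549
  Change  -0.001744  0.001744
  Equil     0.04171   0.02723
  solve Keq expr → x = 0.001744; check Q = 0.6529
Then remove 0.01294 M of L.
Step 3:
                  L         C
  Initial   0.02877   0.02723
  Change   0.005111 -0.005111
  Equil     0.03388   0.02212
  solve Keq expr → x = -0.005111; check Q = 0.6529

Q₀ = 0.2279; Q < K (proceeds forward)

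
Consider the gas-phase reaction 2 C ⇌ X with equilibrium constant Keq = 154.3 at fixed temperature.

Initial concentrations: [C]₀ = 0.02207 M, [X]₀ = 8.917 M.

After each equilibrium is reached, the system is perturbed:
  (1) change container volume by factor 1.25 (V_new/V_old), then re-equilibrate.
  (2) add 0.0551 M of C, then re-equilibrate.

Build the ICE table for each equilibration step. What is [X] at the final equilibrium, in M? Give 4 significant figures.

[X]_eq = 7.063 M

Q₀ = 1.8307e+04 vs Keq = 154.3 ⇒ Q>K, reverse
Step 1:
                   C          X
  init       0.02207      8.917
  Δ           0.2169    -0.1084
  eq          0.2389      8.809
  solve Keq expr → x = -0.1084; check Q = 154.3
Then change container volume by factor 1.25 (V_new/V_old).
Step 2:
                   C          X
  init        0.1911      7.047
  Δ          0.02239    -0.0112
  eq          0.2135      7.036
  solve Keq expr → x = -0.0112; check Q = 154.3
Then add 0.0551 M of C.
Step 3:
                   C          X
  init        0.2686      7.036
  Δ         -0.05469    0.02734
  eq          0.2139      7.063
  solve Keq expr → x = 0.02734; check Q = 154.3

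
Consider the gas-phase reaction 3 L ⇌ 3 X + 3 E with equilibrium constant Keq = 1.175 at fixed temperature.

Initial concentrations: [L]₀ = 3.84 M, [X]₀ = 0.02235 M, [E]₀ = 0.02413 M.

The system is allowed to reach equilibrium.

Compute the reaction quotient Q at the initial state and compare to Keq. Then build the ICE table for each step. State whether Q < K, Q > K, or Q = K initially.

Q₀ = 2.7702e-12; Q < K (proceeds forward)

Q₀ = 2.7702e-12 vs Keq = 1.175 ⇒ Q<K, forward
Step 1:
                   L          X          E
  init          3.84    0.02235    0.02413
  Δ           -1.536      1.536      1.536
  eq           2.304      1.558       1.56
  solve Keq expr → x = 0.512; check Q = 1.175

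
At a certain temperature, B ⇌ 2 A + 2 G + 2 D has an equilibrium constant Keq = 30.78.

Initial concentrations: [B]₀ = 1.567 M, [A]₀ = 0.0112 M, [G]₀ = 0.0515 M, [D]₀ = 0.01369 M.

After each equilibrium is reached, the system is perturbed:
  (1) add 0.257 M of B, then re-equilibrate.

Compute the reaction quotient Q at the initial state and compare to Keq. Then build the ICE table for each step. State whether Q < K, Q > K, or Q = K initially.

Q₀ = 3.9791e-11 vs Keq = 30.78 ⇒ Q<K, forward
Step 1:
                    B           A           G           D
  I             1.567      0.0112      0.0515     0.01369
  C           -0.8288       1.658       1.658       1.658
  E            0.7382       1.669       1.709       1.671
  solve Keq expr → x = 0.8288; check Q = 30.78
Then add 0.257 M of B.
Step 2:
                    B           A           G           D
  I            0.9952       1.669       1.709       1.671
  C          -0.03734     0.07467     0.07467     0.07467
  E            0.9579       1.743       1.784       1.746
  solve Keq expr → x = 0.03734; check Q = 30.78

Q₀ = 3.9791e-11; Q < K (proceeds forward)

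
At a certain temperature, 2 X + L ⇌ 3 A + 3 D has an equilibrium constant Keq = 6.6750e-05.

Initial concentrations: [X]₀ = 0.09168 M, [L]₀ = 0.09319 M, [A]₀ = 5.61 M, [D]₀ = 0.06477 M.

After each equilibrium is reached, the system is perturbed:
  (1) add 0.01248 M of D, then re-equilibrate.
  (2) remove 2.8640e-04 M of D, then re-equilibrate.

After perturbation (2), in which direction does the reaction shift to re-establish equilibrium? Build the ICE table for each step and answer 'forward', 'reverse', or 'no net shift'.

Direction: forward

Q₀ = 61.25 vs Keq = 6.6750e-05 ⇒ Q>K, reverse
Step 1:
                  X         L         A         D
  init      0.09168   0.09319      5.61   0.06477
  Δ         0.04256   0.02128  -0.06384  -0.06384
  eq         0.1342    0.1145     5.546 9.3105e-04
  solve Keq expr → x = -0.02128; check Q = 6.6750e-05
Then add 0.01248 M of D.
Step 2:
                  X         L         A         D
  init       0.1342    0.1145     5.546   0.01341
  Δ        0.008286  0.004143  -0.01243  -0.01243
  eq         0.1425    0.1186     5.534 9.8273e-04
  solve Keq expr → x = -0.004143; check Q = 6.6750e-05
Then remove 2.8640e-04 M of D.
Step 3:
                  X         L         A         D
  init       0.1425    0.1186     5.534 6.9633e-04
  Δ       -1.9014e-04 -9.5071e-05 2.8521e-04 2.8521e-04
  eq         0.1423    0.1185     5.534 9.8155e-04
  solve Keq expr → x = 9.5071e-05; check Q = 6.6750e-05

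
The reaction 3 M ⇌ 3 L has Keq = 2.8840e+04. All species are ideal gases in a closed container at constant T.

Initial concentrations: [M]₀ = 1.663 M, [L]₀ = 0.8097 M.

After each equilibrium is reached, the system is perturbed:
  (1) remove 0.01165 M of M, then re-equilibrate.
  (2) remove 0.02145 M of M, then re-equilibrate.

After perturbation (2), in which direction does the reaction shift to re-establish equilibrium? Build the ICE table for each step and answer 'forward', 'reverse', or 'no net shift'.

Q₀ = 0.1154 vs Keq = 2.8840e+04 ⇒ Q<K, forward
Step 1:
                    M           L
  init          1.663      0.8097
  Δ            -1.585       1.585
  eq          0.07809       2.395
  solve Keq expr → x = 0.5283; check Q = 2.8840e+04
Then remove 0.01165 M of M.
Step 2:
                    M           L
  init        0.06644       2.395
  Δ           0.01128    -0.01128
  eq          0.07772       2.383
  solve Keq expr → x = -0.003761; check Q = 2.8840e+04
Then remove 0.02145 M of M.
Step 3:
                    M           L
  init        0.05627       2.383
  Δ           0.02077    -0.02077
  eq          0.07704       2.363
  solve Keq expr → x = -0.006924; check Q = 2.8840e+04

Direction: reverse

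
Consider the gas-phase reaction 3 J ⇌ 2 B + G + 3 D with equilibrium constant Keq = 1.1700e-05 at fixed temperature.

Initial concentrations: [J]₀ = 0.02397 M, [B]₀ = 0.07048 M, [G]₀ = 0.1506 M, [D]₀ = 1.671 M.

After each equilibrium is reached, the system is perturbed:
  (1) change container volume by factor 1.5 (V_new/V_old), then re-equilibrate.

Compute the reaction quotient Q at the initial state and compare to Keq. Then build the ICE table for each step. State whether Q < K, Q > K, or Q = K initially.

Q₀ = 253.4; Q > K (proceeds reverse)

Q₀ = 253.4 vs Keq = 1.1700e-05 ⇒ Q>K, reverse
Step 1:
                  J         B         G         D
  Initial   0.02397   0.07048    0.1506     1.671
  Change     0.1054  -0.07024  -0.03512   -0.1054
  Equil      0.1293 2.3898e-04    0.1155     1.566
  solve Keq expr → x = -0.03512; check Q = 1.1700e-05
Then change container volume by factor 1.5 (V_new/V_old).
Step 2:
                  J         B         G         D
  Initial   0.08622 1.5932e-04   0.07699     1.044
  Change  -1.9823e-04 1.3215e-04 6.6076e-05 1.9823e-04
  Equil     0.08602 2.9147e-04   0.07705     1.044
  solve Keq expr → x = 6.6076e-05; check Q = 1.1700e-05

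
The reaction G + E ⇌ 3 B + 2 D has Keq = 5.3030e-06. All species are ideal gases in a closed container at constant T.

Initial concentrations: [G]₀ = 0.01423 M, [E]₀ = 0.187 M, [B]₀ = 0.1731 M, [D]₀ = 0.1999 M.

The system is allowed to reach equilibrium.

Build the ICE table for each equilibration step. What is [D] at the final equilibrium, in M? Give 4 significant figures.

Q₀ = 0.07789 vs Keq = 5.3030e-06 ⇒ Q>K, reverse
Step 1:
                  G         E         B         D
  Initial   0.01423     0.187    0.1731    0.1999
  Change    0.05089   0.05089   -0.1527   -0.1018
  Equil     0.06512    0.2379   0.02043   0.09812
  solve Keq expr → x = -0.05089; check Q = 5.3030e-06

[D]_eq = 0.09812 M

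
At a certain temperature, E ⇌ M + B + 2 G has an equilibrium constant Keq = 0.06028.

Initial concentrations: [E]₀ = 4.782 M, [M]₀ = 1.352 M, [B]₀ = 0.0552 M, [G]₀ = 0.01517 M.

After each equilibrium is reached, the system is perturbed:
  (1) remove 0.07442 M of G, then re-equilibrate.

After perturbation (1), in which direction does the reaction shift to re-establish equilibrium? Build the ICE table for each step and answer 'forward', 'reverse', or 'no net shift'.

Q₀ = 3.5915e-06 vs Keq = 0.06028 ⇒ Q<K, forward
Step 1:
                    E           M           B           G
  init          4.782       1.352      0.0552     0.01517
  Δ           -0.3199      0.3199      0.3199      0.6398
  eq            4.462       1.672      0.3751      0.6549
  solve Keq expr → x = 0.3199; check Q = 0.06028
Then remove 0.07442 M of G.
Step 2:
                    E           M           B           G
  init          4.462       1.672      0.3751      0.5805
  Δ          -0.02407     0.02407     0.02407     0.04814
  eq            4.438       1.696      0.3991      0.6286
  solve Keq expr → x = 0.02407; check Q = 0.06028

Direction: forward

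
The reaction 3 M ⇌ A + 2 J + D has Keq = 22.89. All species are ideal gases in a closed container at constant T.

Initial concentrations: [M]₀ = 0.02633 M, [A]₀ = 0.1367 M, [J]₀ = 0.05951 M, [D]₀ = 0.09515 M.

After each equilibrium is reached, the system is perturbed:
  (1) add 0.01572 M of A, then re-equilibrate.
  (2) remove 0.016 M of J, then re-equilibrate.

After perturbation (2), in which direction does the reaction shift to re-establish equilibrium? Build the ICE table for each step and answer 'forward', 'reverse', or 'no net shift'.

Direction: forward

Q₀ = 2.524 vs Keq = 22.89 ⇒ Q<K, forward
Step 1:
                   M          A          J          D
  Initial    0.02633     0.1367    0.05951    0.09515
  Change    -0.01224   0.004081   0.008163   0.004081
  Equil      0.01409     0.1408    0.06767    0.09923
  solve Keq expr → x = 0.004081; check Q = 22.89
Then add 0.01572 M of A.
Step 2:
                   M          A          J          D
  Initial    0.01409     0.1565    0.06767    0.09923
  Change  4.5069e-04 -1.5023e-04 -3.0046e-04 -1.5023e-04
  Equil      0.01454     0.1564    0.06737    0.09908
  solve Keq expr → x = -1.5023e-04; check Q = 22.89
Then remove 0.016 M of J.
Step 3:
                   M          A          J          D
  Initial    0.01454     0.1564    0.05137    0.09908
  Change   -0.002133 7.1092e-04   0.001422 7.1092e-04
  Equil       0.0124     0.1571    0.05279    0.09979
  solve Keq expr → x = 7.1092e-04; check Q = 22.89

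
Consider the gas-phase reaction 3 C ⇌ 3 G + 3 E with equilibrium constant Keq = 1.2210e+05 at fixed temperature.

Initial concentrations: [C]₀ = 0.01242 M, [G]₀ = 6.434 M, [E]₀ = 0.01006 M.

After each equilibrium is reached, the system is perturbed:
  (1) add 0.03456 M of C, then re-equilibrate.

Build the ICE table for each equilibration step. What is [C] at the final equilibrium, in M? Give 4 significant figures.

Q₀ = 141.5 vs Keq = 1.2210e+05 ⇒ Q<K, forward
Step 1:
                  C         G         E
  Initial   0.01242     6.434   0.01006
  Change  -0.009836  0.009836  0.009836
  Equil    0.002584     6.444    0.0199
  solve Keq expr → x = 0.003279; check Q = 1.2210e+05
Then add 0.03456 M of C.
Step 2:
                  C         G         E
  Initial   0.03714     6.444    0.0199
  Change   -0.03056   0.03056   0.03056
  Equil    0.006585     6.474   0.05046
  solve Keq expr → x = 0.01019; check Q = 1.2210e+05

[C]_eq = 0.006585 M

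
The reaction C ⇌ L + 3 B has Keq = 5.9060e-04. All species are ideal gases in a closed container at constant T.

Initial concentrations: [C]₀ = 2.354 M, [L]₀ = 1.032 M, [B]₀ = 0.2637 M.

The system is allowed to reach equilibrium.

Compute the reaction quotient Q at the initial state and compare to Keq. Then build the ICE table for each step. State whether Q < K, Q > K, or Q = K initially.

Q₀ = 0.008039; Q > K (proceeds reverse)

Q₀ = 0.008039 vs Keq = 5.9060e-04 ⇒ Q>K, reverse
Step 1:
                  C         L         B
  I           2.354     1.032    0.2637
  C          0.0502   -0.0502   -0.1506
  E           2.404    0.9818    0.1131
  solve Keq expr → x = -0.0502; check Q = 5.9060e-04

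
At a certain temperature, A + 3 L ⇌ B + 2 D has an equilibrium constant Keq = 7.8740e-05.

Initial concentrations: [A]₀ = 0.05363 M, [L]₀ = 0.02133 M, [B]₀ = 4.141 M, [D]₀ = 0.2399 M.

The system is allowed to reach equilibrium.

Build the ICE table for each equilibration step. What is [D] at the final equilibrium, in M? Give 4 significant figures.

[D]_eq = 4.3249e-04 M

Q₀ = 4.5792e+05 vs Keq = 7.8740e-05 ⇒ Q>K, reverse
Step 1:
                  A         L         B         D
  init      0.05363   0.02133     4.141    0.2399
  Δ          0.1197    0.3592   -0.1197   -0.2395
  eq         0.1734    0.3805     4.021 4.3249e-04
  solve Keq expr → x = -0.1197; check Q = 7.8740e-05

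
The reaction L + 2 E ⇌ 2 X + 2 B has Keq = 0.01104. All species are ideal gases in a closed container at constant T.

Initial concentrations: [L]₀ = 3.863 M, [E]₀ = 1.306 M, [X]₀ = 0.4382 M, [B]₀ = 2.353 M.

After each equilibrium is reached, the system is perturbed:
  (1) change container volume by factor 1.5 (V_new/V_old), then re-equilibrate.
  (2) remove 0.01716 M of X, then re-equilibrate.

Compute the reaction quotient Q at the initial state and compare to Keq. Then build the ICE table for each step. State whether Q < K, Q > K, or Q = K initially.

Q₀ = 0.1614; Q > K (proceeds reverse)

Q₀ = 0.1614 vs Keq = 0.01104 ⇒ Q>K, reverse
Step 1:
                   L          E          X          B
  I            3.863      1.306     0.4382      2.353
  C           0.1389     0.2778    -0.2778    -0.2778
  E            4.002      1.584     0.1604      2.075
  solve Keq expr → x = -0.1389; check Q = 0.01104
Then change container volume by factor 1.5 (V_new/V_old).
Step 2:
                   L          E          X          B
  I            2.668      1.056     0.1069      1.383
  C         -0.00979   -0.01958    0.01958    0.01958
  E            2.658      1.036     0.1265      1.403
  solve Keq expr → x = 0.00979; check Q = 0.01104
Then remove 0.01716 M of X.
Step 3:
                   L          E          X          B
  I            2.658      1.036     0.1094      1.403
  C        -0.007022   -0.01404    0.01404    0.01404
  E            2.651      1.022     0.1234      1.417
  solve Keq expr → x = 0.007022; check Q = 0.01104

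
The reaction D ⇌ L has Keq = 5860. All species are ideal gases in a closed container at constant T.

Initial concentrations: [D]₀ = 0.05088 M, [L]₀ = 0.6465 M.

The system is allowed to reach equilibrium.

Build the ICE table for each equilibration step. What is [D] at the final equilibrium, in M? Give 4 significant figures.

Q₀ = 12.71 vs Keq = 5860 ⇒ Q<K, forward
Step 1:
                   D          L
  I          0.05088     0.6465
  C         -0.05076    0.05076
  E       1.1899e-04     0.6973
  solve Keq expr → x = 0.05076; check Q = 5860

[D]_eq = 1.1899e-04 M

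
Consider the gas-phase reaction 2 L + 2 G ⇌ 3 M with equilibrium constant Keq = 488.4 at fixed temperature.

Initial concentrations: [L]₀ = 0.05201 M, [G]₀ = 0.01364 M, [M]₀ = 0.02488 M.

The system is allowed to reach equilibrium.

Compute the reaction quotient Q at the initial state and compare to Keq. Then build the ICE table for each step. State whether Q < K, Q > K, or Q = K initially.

Q₀ = 30.6; Q < K (proceeds forward)

Q₀ = 30.6 vs Keq = 488.4 ⇒ Q<K, forward
Step 1:
                   L          G          M
  I          0.05201    0.01364    0.02488
  C        -0.006968  -0.006968    0.01045
  E          0.04504   0.006672    0.03533
  solve Keq expr → x = 0.003484; check Q = 488.4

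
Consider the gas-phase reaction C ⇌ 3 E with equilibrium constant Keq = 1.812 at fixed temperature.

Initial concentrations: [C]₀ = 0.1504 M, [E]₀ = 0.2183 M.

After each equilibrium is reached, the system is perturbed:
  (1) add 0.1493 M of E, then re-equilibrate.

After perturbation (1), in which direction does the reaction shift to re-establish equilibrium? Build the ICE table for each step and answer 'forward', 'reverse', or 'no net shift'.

Q₀ = 0.06917 vs Keq = 1.812 ⇒ Q<K, forward
Step 1:
                   C          E
  Initial     0.1504     0.2183
  Change    -0.08823     0.2647
  Equil      0.06217      0.483
  solve Keq expr → x = 0.08823; check Q = 1.812
Then add 0.1493 M of E.
Step 2:
                   C          E
  Initial    0.06217     0.6323
  Change     0.02831   -0.08494
  Equil      0.09049     0.5473
  solve Keq expr → x = -0.02831; check Q = 1.812

Direction: reverse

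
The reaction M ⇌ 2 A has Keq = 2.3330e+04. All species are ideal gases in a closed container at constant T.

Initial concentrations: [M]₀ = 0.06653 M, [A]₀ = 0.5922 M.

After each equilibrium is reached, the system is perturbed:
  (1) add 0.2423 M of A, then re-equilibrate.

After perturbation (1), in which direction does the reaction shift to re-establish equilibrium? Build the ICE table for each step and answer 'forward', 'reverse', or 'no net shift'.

Q₀ = 5.271 vs Keq = 2.3330e+04 ⇒ Q<K, forward
Step 1:
                  M         A
  I         0.06653    0.5922
  C        -0.06651     0.133
  E       2.2543e-05    0.7252
  solve Keq expr → x = 0.06651; check Q = 2.3330e+04
Then add 0.2423 M of A.
Step 2:
                  M         A
  I       2.2543e-05    0.9675
  C       1.7577e-05 -3.5155e-05
  E       4.0121e-05    0.9675
  solve Keq expr → x = -1.7577e-05; check Q = 2.3330e+04

Direction: reverse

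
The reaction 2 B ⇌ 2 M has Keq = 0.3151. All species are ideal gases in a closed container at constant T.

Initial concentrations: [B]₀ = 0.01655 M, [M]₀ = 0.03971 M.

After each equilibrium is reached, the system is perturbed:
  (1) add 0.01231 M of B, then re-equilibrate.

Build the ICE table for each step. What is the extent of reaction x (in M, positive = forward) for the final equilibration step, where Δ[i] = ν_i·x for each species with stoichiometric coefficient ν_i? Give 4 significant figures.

x = 0.002213 M

Q₀ = 5.757 vs Keq = 0.3151 ⇒ Q>K, reverse
Step 1:
                   B          M
  I          0.01655    0.03971
  C          0.01948   -0.01948
  E          0.03603    0.02023
  solve Keq expr → x = -0.009742; check Q = 0.3151
Then add 0.01231 M of B.
Step 2:
                   B          M
  I          0.04834    0.02023
  C        -0.004426   0.004426
  E          0.04392    0.02465
  solve Keq expr → x = 0.002213; check Q = 0.3151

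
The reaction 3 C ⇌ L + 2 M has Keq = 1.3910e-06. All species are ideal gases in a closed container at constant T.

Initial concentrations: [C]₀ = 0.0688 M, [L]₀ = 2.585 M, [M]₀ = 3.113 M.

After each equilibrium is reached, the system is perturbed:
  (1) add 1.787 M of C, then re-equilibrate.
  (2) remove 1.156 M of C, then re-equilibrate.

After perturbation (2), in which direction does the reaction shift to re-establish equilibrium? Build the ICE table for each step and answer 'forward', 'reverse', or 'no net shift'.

Direction: reverse

Q₀ = 7.6923e+04 vs Keq = 1.3910e-06 ⇒ Q>K, reverse
Step 1:
                    C           L           M
  I            0.0688       2.585       3.113
  C             4.652      -1.551      -3.101
  E              4.72       1.034     0.01189
  solve Keq expr → x = -1.551; check Q = 1.3910e-06
Then add 1.787 M of C.
Step 2:
                    C           L           M
  I             6.507       1.034     0.01189
  C          -0.01091    0.003637    0.007275
  E             6.497       1.038     0.01917
  solve Keq expr → x = 0.003637; check Q = 1.3910e-06
Then remove 1.156 M of C.
Step 3:
                    C           L           M
  I             5.341       1.038     0.01917
  C          0.007253   -0.002418   -0.004835
  E             5.348       1.036     0.01433
  solve Keq expr → x = -0.002418; check Q = 1.3910e-06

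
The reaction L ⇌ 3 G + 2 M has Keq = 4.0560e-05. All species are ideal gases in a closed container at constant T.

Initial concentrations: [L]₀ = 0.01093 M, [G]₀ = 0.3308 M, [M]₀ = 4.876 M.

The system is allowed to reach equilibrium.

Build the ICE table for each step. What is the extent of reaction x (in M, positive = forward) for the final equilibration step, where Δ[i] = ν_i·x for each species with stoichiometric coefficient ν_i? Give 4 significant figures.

Q₀ = 78.74 vs Keq = 4.0560e-05 ⇒ Q>K, reverse
Step 1:
                   L          G          M
  I          0.01093     0.3308      4.876
  C           0.1082    -0.3247    -0.2165
  E           0.1192   0.006061       4.66
  solve Keq expr → x = -0.1082; check Q = 4.0560e-05

x = -0.1082 M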